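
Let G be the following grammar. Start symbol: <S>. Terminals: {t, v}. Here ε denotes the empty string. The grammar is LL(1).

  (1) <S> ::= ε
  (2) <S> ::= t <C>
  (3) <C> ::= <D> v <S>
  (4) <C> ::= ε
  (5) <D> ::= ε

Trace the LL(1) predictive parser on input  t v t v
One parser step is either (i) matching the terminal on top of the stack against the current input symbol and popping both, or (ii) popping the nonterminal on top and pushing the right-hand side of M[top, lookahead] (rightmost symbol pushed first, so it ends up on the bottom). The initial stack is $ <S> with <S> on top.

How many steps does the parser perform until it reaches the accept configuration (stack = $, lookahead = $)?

11

      Stack        Input      Action
   1  $ <S>        t v t v $  expand <S> ::= t <C>
   2  $ <C> t      t v t v $  match t
   3  $ <C>        v t v $    expand <C> ::= <D> v <S>
   4  $ <S> v <D>  v t v $    expand <D> ::= ε
   5  $ <S> v      v t v $    match v
   6  $ <S>        t v $      expand <S> ::= t <C>
   7  $ <C> t      t v $      match t
   8  $ <C>        v $        expand <C> ::= <D> v <S>
   9  $ <S> v <D>  v $        expand <D> ::= ε
  10  $ <S> v      v $        match v
  11  $ <S>        $          expand <S> ::= ε
Accept reached after 11 steps.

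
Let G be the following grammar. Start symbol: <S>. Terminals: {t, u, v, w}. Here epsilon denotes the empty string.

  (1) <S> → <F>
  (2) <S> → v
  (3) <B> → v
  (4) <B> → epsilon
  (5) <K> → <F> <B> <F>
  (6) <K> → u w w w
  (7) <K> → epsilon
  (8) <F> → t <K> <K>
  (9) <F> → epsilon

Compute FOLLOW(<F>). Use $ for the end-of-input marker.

{$, t, u, v}

FIRST(<B>): from <B>→v we get {v}; from <B>→epsilon we get {epsilon}. So FIRST(<B>) = {epsilon, v}.
FIRST(<F>): from <F>→t <K> <K> we get {t}; from <F>→epsilon we get {epsilon}. So FIRST(<F>) = {epsilon, t}.
FIRST(<S>): from <S>→<F> we get {epsilon, t}; from <S>→v we get {v}. So FIRST(<S>) = {epsilon, t, v}.
FIRST(<K>): from <K>→<F> <B> <F> we get {epsilon, t, v}; from <K>→u w w w we get {u}; from <K>→epsilon we get {epsilon}. So FIRST(<K>) = {epsilon, t, u, v}.
FOLLOW(<S>) includes $ since <S> is the start symbol.
FOLLOW(<S>): <S> appears on no right-hand side. Thus FOLLOW(<S>) = {$}.
FOLLOW(<B>): in <K>→<F> <B> <F>, <B> is followed by <F> with FIRST {epsilon, t}; in <K>→<F> <B> <F>, the suffix after <B> is nullable, so FOLLOW(<B>) ⊇ FOLLOW(<K>) = {$, t, u, v}. Thus FOLLOW(<B>) = {$, t, u, v}.
FOLLOW(<K>): in <F>→t <K> <K> (occurrence 1), <K> is followed by <K> with FIRST {epsilon, t, u, v}; in <F>→t <K> <K> (occurrence 1), the suffix after <K> is nullable, so FOLLOW(<K>) ⊇ FOLLOW(<F>) = {$, t, u, v}; in <F>→t <K> <K> (occurrence 2), the suffix after <K> is empty, so FOLLOW(<K>) ⊇ FOLLOW(<F>) = {$, t, u, v}. Thus FOLLOW(<K>) = {$, t, u, v}.
FOLLOW(<F>): in <S>→<F>, the suffix after <F> is empty, so FOLLOW(<F>) ⊇ FOLLOW(<S>) = {$}; in <K>→<F> <B> <F> (occurrence 1), <F> is followed by <B> <F> with FIRST {epsilon, t, v}; in <K>→<F> <B> <F> (occurrence 1), the suffix after <F> is nullable, so FOLLOW(<F>) ⊇ FOLLOW(<K>) = {$, t, u, v}; in <K>→<F> <B> <F> (occurrence 2), the suffix after <F> is empty, so FOLLOW(<F>) ⊇ FOLLOW(<K>) = {$, t, u, v}. Thus FOLLOW(<F>) = {$, t, u, v}.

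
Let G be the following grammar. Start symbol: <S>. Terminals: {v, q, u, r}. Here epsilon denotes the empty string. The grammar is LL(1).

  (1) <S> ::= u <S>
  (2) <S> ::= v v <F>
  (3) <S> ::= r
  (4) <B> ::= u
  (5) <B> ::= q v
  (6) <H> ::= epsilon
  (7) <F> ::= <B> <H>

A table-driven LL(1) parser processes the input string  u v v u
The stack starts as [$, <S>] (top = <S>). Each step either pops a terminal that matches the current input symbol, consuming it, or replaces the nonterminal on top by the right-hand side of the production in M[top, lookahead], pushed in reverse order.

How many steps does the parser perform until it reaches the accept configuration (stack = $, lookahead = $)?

9

     Stack      Input      Action
  1  $ <S>      u v v u $  expand <S> ::= u <S>
  2  $ <S> u    u v v u $  match u
  3  $ <S>      v v u $    expand <S> ::= v v <F>
  4  $ <F> v v  v v u $    match v
  5  $ <F> v    v u $      match v
  6  $ <F>      u $        expand <F> ::= <B> <H>
  7  $ <H> <B>  u $        expand <B> ::= u
  8  $ <H> u    u $        match u
  9  $ <H>      $          expand <H> ::= epsilon
Accept reached after 9 steps.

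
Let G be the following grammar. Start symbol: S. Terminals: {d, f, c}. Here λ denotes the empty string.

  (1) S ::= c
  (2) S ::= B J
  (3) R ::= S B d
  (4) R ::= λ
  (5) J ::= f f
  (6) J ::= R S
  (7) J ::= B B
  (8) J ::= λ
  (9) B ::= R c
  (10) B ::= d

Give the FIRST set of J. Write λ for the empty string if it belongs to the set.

FIRST(S) = {c, d}  (via B J)
FIRST(R) = {λ, c, d}  (via S B d)
FIRST(B) = {c, d}  (via R c)
FIRST(J) = {λ, c, d, f}  (via R S, B B)

{λ, c, d, f}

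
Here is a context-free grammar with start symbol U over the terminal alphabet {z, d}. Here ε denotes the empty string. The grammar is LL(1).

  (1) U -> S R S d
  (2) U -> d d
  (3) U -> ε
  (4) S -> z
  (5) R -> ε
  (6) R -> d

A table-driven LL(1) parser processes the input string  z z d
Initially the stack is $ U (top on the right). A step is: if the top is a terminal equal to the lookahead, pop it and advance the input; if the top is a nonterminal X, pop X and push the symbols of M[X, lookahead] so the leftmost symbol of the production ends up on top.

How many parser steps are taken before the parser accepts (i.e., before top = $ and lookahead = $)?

7

step 1: stack=$ U  input=z z d $  — expand U -> S R S d
step 2: stack=$ d S R S  input=z z d $  — expand S -> z
step 3: stack=$ d S R z  input=z z d $  — match z
step 4: stack=$ d S R  input=z d $  — expand R -> ε
step 5: stack=$ d S  input=z d $  — expand S -> z
step 6: stack=$ d z  input=z d $  — match z
step 7: stack=$ d  input=d $  — match d
Accept reached after 7 steps.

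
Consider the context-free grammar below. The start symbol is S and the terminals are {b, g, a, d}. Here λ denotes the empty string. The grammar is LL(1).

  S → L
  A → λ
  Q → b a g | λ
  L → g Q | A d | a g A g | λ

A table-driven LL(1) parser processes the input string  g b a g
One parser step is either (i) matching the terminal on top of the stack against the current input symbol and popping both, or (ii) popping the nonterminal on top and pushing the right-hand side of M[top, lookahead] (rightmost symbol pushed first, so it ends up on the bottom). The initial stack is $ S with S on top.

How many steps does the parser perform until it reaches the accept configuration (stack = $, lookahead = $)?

step 1: stack=$ S  input=g b a g $  — expand S → L
step 2: stack=$ L  input=g b a g $  — expand L → g Q
step 3: stack=$ Q g  input=g b a g $  — match g
step 4: stack=$ Q  input=b a g $  — expand Q → b a g
step 5: stack=$ g a b  input=b a g $  — match b
step 6: stack=$ g a  input=a g $  — match a
step 7: stack=$ g  input=g $  — match g
Accept reached after 7 steps.

7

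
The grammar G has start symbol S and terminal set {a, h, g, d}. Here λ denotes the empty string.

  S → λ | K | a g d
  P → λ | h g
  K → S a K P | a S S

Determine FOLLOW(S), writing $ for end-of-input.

{$, a, h}

FIRST(P) = {λ, h}
FIRST(S) = {λ, a}  (via K)
FIRST(K) = {a}  (via S a K P)
FOLLOW(S) includes $ since S is the start symbol.
FOLLOW(S): in K→S a K P, S is followed by a K P with FIRST {a}; in K→a S S (occurrence 1), S is followed by S with FIRST {λ, a}; in K→a S S (occurrence 1), the suffix after S is nullable, so FOLLOW(S) ⊇ FOLLOW(K) = {$, a, h}; in K→a S S (occurrence 2), the suffix after S is empty, so FOLLOW(S) ⊇ FOLLOW(K) = {$, a, h}. Thus FOLLOW(S) = {$, a, h}.
FOLLOW(K): in S→K, the suffix after K is empty, so FOLLOW(K) ⊇ FOLLOW(S) = {$, a, h}; in K→S a K P, K is followed by P with FIRST {λ, h}; in K→S a K P, the suffix after K is nullable (adds nothing new). Thus FOLLOW(K) = {$, a, h}.
FOLLOW(P): in K→S a K P, the suffix after P is empty, so FOLLOW(P) ⊇ FOLLOW(K) = {$, a, h}. Thus FOLLOW(P) = {$, a, h}.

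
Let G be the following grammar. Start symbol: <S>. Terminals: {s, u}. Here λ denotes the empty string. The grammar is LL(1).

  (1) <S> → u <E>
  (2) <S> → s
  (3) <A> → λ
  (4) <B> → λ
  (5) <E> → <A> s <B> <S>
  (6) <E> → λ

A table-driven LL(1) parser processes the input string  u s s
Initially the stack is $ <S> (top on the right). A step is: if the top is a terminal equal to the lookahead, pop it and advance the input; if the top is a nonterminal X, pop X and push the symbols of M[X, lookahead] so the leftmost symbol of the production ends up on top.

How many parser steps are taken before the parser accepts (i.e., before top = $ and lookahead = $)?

8

     Stack            Input    Action
  1  $ <S>            u s s $  expand <S> → u <E>
  2  $ <E> u          u s s $  match u
  3  $ <E>            s s $    expand <E> → <A> s <B> <S>
  4  $ <S> <B> s <A>  s s $    expand <A> → λ
  5  $ <S> <B> s      s s $    match s
  6  $ <S> <B>        s $      expand <B> → λ
  7  $ <S>            s $      expand <S> → s
  8  $ s              s $      match s
Accept reached after 8 steps.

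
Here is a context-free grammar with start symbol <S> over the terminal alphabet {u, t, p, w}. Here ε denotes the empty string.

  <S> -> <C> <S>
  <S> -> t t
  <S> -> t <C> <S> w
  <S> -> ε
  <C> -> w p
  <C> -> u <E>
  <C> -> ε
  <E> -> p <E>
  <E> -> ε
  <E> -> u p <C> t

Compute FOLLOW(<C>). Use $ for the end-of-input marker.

FIRST(<C>): from <C>->w p we get {w}; from <C>->u <E> we get {u}; from <C>->ε we get {ε}. So FIRST(<C>) = {ε, u, w}.
FIRST(<E>): from <E>->p <E> we get {p}; from <E>->ε we get {ε}; from <E>->u p <C> t we get {u}. So FIRST(<E>) = {ε, p, u}.
FIRST(<S>): from <S>-><C> <S> we get {ε, t, u, w}; from <S>->t t we get {t}; from <S>->t <C> <S> w we get {t}; from <S>->ε we get {ε}. So FIRST(<S>) = {ε, t, u, w}.
FOLLOW(<S>) includes $ since <S> is the start symbol.
FOLLOW(<S>): in <S>-><C> <S>, the suffix after <S> is empty (adds nothing new); in <S>->t <C> <S> w, <S> is followed by w with FIRST {w}. Thus FOLLOW(<S>) = {$, w}.
FOLLOW(<C>): in <S>-><C> <S>, <C> is followed by <S> with FIRST {ε, t, u, w}; in <S>-><C> <S>, the suffix after <C> is nullable, so FOLLOW(<C>) ⊇ FOLLOW(<S>) = {$, w}; in <S>->t <C> <S> w, <C> is followed by <S> w with FIRST {t, u, w}; in <E>->u p <C> t, <C> is followed by t with FIRST {t}. Thus FOLLOW(<C>) = {$, t, u, w}.
FOLLOW(<E>): in <C>->u <E>, the suffix after <E> is empty, so FOLLOW(<E>) ⊇ FOLLOW(<C>) = {$, t, u, w}; in <E>->p <E>, the suffix after <E> is empty (adds nothing new). Thus FOLLOW(<E>) = {$, t, u, w}.

{$, t, u, w}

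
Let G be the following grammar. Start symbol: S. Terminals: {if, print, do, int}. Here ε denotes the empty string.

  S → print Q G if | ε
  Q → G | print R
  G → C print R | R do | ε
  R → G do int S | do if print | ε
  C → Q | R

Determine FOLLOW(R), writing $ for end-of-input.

FIRST(S): from S→print Q G if we get {print}; from S→ε we get {ε}. So FIRST(S) = {ε, print}.
FIRST(Q): from Q→G we get {ε, do, print}; from Q→print R we get {print}. So FIRST(Q) = {ε, do, print}.
FIRST(G): from G→C print R we get {do, print}; from G→R do we get {do, print}; from G→ε we get {ε}. So FIRST(G) = {ε, do, print}.
FIRST(R): from R→G do int S we get {do, print}; from R→do if print we get {do}; from R→ε we get {ε}. So FIRST(R) = {ε, do, print}.
FIRST(C): from C→Q we get {ε, do, print}; from C→R we get {ε, do, print}. So FIRST(C) = {ε, do, print}.
FOLLOW(S) includes $ since S is the start symbol.
FOLLOW(C): in G→C print R, C is followed by print R with FIRST {print}. Thus FOLLOW(C) = {print}.
FOLLOW(Q): in S→print Q G if, Q is followed by G if with FIRST {do, if, print}; in C→Q, the suffix after Q is empty, so FOLLOW(Q) ⊇ FOLLOW(C) = {print}. Thus FOLLOW(Q) = {do, if, print}.
FOLLOW(G): in S→print Q G if, G is followed by if with FIRST {if}; in Q→G, the suffix after G is empty, so FOLLOW(G) ⊇ FOLLOW(Q) = {do, if, print}; in R→G do int S, G is followed by do int S with FIRST {do}. Thus FOLLOW(G) = {do, if, print}.
FOLLOW(R): in Q→print R, the suffix after R is empty, so FOLLOW(R) ⊇ FOLLOW(Q) = {do, if, print}; in G→C print R, the suffix after R is empty, so FOLLOW(R) ⊇ FOLLOW(G) = {do, if, print}; in G→R do, R is followed by do with FIRST {do}; in C→R, the suffix after R is empty, so FOLLOW(R) ⊇ FOLLOW(C) = {print}. Thus FOLLOW(R) = {do, if, print}.
FOLLOW(S): in R→G do int S, the suffix after S is empty, so FOLLOW(S) ⊇ FOLLOW(R) = {do, if, print}. Thus FOLLOW(S) = {$, do, if, print}.

{do, if, print}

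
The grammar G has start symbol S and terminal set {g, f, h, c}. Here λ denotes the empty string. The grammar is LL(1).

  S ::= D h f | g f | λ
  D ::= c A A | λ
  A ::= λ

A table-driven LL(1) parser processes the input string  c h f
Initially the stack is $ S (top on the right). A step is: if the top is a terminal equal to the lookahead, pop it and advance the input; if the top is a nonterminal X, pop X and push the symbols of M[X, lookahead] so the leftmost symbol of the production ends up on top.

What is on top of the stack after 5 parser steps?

h

     Stack        Input    Action
  1  $ S          c h f $  expand S ::= D h f
  2  $ f h D      c h f $  expand D ::= c A A
  3  $ f h A A c  c h f $  match c
  4  $ f h A A    h f $    expand A ::= λ
  5  $ f h A      h f $    expand A ::= λ
Stack after step 5: $ f h (top = h).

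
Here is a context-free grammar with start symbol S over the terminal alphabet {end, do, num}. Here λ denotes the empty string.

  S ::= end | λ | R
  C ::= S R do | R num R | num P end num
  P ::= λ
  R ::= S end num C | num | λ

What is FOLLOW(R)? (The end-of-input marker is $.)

{$, do, end, num}

FIRST(P): from P::=λ we get {λ}. So FIRST(P) = {λ}.
FIRST(S): from S::=end we get {end}; from S::=λ we get {λ}; from S::=R we get {λ, end, num}. So FIRST(S) = {λ, end, num}.
FIRST(R): from R::=S end num C we get {end, num}; from R::=num we get {num}; from R::=λ we get {λ}. So FIRST(R) = {λ, end, num}.
FIRST(C): from C::=S R do we get {do, end, num}; from C::=R num R we get {end, num}; from C::=num P end num we get {num}. So FIRST(C) = {do, end, num}.
FOLLOW(S) includes $ since S is the start symbol.
FOLLOW(S): in C::=S R do, S is followed by R do with FIRST {do, end, num}; in R::=S end num C, S is followed by end num C with FIRST {end}. Thus FOLLOW(S) = {$, do, end, num}.
FOLLOW(P): in C::=num P end num, P is followed by end num with FIRST {end}. Thus FOLLOW(P) = {end}.
FOLLOW(C): in R::=S end num C, the suffix after C is empty, so FOLLOW(C) ⊇ FOLLOW(R) = {$, do, end, num}. Thus FOLLOW(C) = {$, do, end, num}.
FOLLOW(R): in S::=R, the suffix after R is empty, so FOLLOW(R) ⊇ FOLLOW(S) = {$, do, end, num}; in C::=S R do, R is followed by do with FIRST {do}; in C::=R num R (occurrence 1), R is followed by num R with FIRST {num}; in C::=R num R (occurrence 2), the suffix after R is empty, so FOLLOW(R) ⊇ FOLLOW(C) = {$, do, end, num}. Thus FOLLOW(R) = {$, do, end, num}.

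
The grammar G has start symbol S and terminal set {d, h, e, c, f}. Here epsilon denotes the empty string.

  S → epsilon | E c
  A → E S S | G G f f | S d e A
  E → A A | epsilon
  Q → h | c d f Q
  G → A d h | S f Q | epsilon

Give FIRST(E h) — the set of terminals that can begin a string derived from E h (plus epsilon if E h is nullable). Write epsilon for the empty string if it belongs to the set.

FIRST(Q) = {c, h}
FIRST(S) = {epsilon, c, d, f}  (via E c)
FIRST(A) = {epsilon, c, d, f}  (via E S S, G G f f, S d e A)
FIRST(E) = {epsilon, c, d, f}  (via A A)
FIRST(G) = {epsilon, c, d, f}  (via A d h, S f Q)
FIRST(E h): take FIRST of each symbol in turn, carrying on past any symbol whose FIRST contains epsilon; result {c, d, f, h}.

{c, d, f, h}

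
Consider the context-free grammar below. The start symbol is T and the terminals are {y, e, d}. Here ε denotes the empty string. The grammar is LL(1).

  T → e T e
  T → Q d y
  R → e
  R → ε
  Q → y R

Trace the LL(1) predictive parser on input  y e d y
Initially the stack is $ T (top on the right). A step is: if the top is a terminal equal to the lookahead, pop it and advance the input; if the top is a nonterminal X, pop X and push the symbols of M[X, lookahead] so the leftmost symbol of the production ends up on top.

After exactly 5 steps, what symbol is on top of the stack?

     Stack      Input      Action
  1  $ T        y e d y $  expand T → Q d y
  2  $ y d Q    y e d y $  expand Q → y R
  3  $ y d R y  y e d y $  match y
  4  $ y d R    e d y $    expand R → e
  5  $ y d e    e d y $    match e
Stack after step 5: $ y d (top = d).

d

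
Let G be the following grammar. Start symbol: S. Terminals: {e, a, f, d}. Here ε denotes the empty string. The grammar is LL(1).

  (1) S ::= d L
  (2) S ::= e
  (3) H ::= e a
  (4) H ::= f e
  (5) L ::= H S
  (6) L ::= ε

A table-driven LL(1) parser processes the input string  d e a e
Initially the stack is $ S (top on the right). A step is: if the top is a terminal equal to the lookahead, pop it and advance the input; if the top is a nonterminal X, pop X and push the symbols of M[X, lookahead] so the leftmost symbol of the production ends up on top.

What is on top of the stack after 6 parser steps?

step 1: stack=$ S  input=d e a e $  — expand S ::= d L
step 2: stack=$ L d  input=d e a e $  — match d
step 3: stack=$ L  input=e a e $  — expand L ::= H S
step 4: stack=$ S H  input=e a e $  — expand H ::= e a
step 5: stack=$ S a e  input=e a e $  — match e
step 6: stack=$ S a  input=a e $  — match a
Stack after step 6: $ S (top = S).

S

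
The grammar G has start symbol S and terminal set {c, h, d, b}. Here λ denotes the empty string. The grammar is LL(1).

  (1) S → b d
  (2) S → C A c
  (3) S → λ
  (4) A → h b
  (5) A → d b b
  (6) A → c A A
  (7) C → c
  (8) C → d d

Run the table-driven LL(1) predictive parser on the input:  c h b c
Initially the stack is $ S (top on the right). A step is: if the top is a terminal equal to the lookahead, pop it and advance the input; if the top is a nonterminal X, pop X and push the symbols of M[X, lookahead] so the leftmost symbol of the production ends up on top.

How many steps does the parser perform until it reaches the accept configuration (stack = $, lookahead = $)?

     Stack    Input      Action
  1  $ S      c h b c $  expand S → C A c
  2  $ c A C  c h b c $  expand C → c
  3  $ c A c  c h b c $  match c
  4  $ c A    h b c $    expand A → h b
  5  $ c b h  h b c $    match h
  6  $ c b    b c $      match b
  7  $ c      c $        match c
Accept reached after 7 steps.

7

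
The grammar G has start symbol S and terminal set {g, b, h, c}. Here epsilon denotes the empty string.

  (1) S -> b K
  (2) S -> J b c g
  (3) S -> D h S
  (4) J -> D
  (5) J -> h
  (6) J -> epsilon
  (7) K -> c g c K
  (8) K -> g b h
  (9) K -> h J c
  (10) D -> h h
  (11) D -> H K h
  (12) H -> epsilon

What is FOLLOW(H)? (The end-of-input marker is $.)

FIRST(K) = {c, g, h}
FIRST(H) = {epsilon}
FIRST(D) = {c, g, h}  (via H K h)
FIRST(J) = {epsilon, c, g, h}  (via D)
FIRST(S) = {b, c, g, h}  (via J b c g, D h S)
FOLLOW(S) includes $ since S is the start symbol.
FOLLOW(S): in S->D h S, the suffix after S is empty (adds nothing new). Thus FOLLOW(S) = {$}.
FOLLOW(J): in S->J b c g, J is followed by b c g with FIRST {b}; in K->h J c, J is followed by c with FIRST {c}. Thus FOLLOW(J) = {b, c}.
FOLLOW(K): in S->b K, the suffix after K is empty, so FOLLOW(K) ⊇ FOLLOW(S) = {$}; in K->c g c K, the suffix after K is empty (adds nothing new); in D->H K h, K is followed by h with FIRST {h}. Thus FOLLOW(K) = {$, h}.
FOLLOW(D): in S->D h S, D is followed by h S with FIRST {h}; in J->D, the suffix after D is empty, so FOLLOW(D) ⊇ FOLLOW(J) = {b, c}. Thus FOLLOW(D) = {b, c, h}.
FOLLOW(H): in D->H K h, H is followed by K h with FIRST {c, g, h}. Thus FOLLOW(H) = {c, g, h}.

{c, g, h}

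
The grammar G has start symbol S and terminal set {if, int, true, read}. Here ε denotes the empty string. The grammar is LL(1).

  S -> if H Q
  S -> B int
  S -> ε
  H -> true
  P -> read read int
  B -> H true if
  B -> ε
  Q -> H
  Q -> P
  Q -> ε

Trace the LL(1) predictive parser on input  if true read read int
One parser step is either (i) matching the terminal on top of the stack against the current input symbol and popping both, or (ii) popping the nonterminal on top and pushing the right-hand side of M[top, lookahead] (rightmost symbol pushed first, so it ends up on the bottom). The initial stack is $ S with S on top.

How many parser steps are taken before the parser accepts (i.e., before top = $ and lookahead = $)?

step 1: stack=$ S  input=if true read read int $  — expand S -> if H Q
step 2: stack=$ Q H if  input=if true read read int $  — match if
step 3: stack=$ Q H  input=true read read int $  — expand H -> true
step 4: stack=$ Q true  input=true read read int $  — match true
step 5: stack=$ Q  input=read read int $  — expand Q -> P
step 6: stack=$ P  input=read read int $  — expand P -> read read int
step 7: stack=$ int read read  input=read read int $  — match read
step 8: stack=$ int read  input=read int $  — match read
step 9: stack=$ int  input=int $  — match int
Accept reached after 9 steps.

9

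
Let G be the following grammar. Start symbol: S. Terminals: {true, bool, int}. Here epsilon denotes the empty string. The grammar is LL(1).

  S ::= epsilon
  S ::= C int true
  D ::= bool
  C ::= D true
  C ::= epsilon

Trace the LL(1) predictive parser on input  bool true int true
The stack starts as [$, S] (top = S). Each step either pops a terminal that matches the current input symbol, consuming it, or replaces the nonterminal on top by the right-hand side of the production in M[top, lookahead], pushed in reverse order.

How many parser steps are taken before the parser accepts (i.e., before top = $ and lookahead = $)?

step 1: stack=$ S  input=bool true int true $  — expand S ::= C int true
step 2: stack=$ true int C  input=bool true int true $  — expand C ::= D true
step 3: stack=$ true int true D  input=bool true int true $  — expand D ::= bool
step 4: stack=$ true int true bool  input=bool true int true $  — match bool
step 5: stack=$ true int true  input=true int true $  — match true
step 6: stack=$ true int  input=int true $  — match int
step 7: stack=$ true  input=true $  — match true
Accept reached after 7 steps.

7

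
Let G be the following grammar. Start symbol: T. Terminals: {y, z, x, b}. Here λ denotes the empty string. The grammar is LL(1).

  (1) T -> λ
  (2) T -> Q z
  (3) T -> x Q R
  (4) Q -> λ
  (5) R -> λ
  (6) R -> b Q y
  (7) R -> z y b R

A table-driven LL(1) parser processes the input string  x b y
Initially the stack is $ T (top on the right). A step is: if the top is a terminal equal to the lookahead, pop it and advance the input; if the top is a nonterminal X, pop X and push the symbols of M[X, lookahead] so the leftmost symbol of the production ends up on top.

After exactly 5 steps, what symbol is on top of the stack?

Q

step 1: stack=$ T  input=x b y $  — expand T -> x Q R
step 2: stack=$ R Q x  input=x b y $  — match x
step 3: stack=$ R Q  input=b y $  — expand Q -> λ
step 4: stack=$ R  input=b y $  — expand R -> b Q y
step 5: stack=$ y Q b  input=b y $  — match b
Stack after step 5: $ y Q (top = Q).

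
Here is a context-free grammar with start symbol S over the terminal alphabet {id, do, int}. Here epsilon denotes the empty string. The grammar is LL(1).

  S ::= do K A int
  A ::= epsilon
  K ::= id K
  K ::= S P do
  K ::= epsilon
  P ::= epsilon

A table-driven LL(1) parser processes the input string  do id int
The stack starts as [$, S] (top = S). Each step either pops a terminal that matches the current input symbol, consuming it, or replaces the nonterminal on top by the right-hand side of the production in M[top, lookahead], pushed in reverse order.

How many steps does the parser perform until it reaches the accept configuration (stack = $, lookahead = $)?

7

step 1: stack=$ S  input=do id int $  — expand S ::= do K A int
step 2: stack=$ int A K do  input=do id int $  — match do
step 3: stack=$ int A K  input=id int $  — expand K ::= id K
step 4: stack=$ int A K id  input=id int $  — match id
step 5: stack=$ int A K  input=int $  — expand K ::= epsilon
step 6: stack=$ int A  input=int $  — expand A ::= epsilon
step 7: stack=$ int  input=int $  — match int
Accept reached after 7 steps.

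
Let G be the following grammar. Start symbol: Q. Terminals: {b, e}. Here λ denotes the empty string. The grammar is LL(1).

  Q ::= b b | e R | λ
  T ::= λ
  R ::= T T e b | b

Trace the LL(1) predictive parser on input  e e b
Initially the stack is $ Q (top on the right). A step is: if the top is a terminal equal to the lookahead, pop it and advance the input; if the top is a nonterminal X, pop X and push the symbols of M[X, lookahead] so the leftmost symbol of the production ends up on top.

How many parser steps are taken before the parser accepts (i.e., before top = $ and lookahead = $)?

step 1: stack=$ Q  input=e e b $  — expand Q ::= e R
step 2: stack=$ R e  input=e e b $  — match e
step 3: stack=$ R  input=e b $  — expand R ::= T T e b
step 4: stack=$ b e T T  input=e b $  — expand T ::= λ
step 5: stack=$ b e T  input=e b $  — expand T ::= λ
step 6: stack=$ b e  input=e b $  — match e
step 7: stack=$ b  input=b $  — match b
Accept reached after 7 steps.

7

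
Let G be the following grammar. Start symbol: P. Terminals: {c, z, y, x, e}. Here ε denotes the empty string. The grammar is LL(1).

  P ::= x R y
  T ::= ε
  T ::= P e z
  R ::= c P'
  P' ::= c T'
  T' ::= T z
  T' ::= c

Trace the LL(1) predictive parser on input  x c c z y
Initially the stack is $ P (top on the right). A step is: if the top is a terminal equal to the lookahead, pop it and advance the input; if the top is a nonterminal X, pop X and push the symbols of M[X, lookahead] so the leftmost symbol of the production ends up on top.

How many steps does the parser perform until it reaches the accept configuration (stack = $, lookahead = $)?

step 1: stack=$ P  input=x c c z y $  — expand P ::= x R y
step 2: stack=$ y R x  input=x c c z y $  — match x
step 3: stack=$ y R  input=c c z y $  — expand R ::= c P'
step 4: stack=$ y P' c  input=c c z y $  — match c
step 5: stack=$ y P'  input=c z y $  — expand P' ::= c T'
step 6: stack=$ y T' c  input=c z y $  — match c
step 7: stack=$ y T'  input=z y $  — expand T' ::= T z
step 8: stack=$ y z T  input=z y $  — expand T ::= ε
step 9: stack=$ y z  input=z y $  — match z
step 10: stack=$ y  input=y $  — match y
Accept reached after 10 steps.

10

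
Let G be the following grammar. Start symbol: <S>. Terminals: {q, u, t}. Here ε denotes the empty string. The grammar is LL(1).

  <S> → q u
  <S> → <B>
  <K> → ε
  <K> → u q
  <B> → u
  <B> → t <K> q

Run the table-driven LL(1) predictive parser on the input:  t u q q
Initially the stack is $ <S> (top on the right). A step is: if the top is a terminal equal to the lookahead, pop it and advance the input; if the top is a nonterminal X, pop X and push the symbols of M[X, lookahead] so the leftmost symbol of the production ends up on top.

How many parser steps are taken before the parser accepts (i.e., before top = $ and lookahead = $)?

7

     Stack      Input      Action
  1  $ <S>      t u q q $  expand <S> → <B>
  2  $ <B>      t u q q $  expand <B> → t <K> q
  3  $ q <K> t  t u q q $  match t
  4  $ q <K>    u q q $    expand <K> → u q
  5  $ q q u    u q q $    match u
  6  $ q q      q q $      match q
  7  $ q        q $        match q
Accept reached after 7 steps.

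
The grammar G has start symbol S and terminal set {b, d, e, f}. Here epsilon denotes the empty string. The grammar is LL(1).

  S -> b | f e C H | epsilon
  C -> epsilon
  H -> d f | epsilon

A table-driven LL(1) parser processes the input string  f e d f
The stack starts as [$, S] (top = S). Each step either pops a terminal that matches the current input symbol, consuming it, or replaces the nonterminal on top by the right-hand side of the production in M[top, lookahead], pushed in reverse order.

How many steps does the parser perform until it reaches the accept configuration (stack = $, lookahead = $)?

step 1: stack=$ S  input=f e d f $  — expand S -> f e C H
step 2: stack=$ H C e f  input=f e d f $  — match f
step 3: stack=$ H C e  input=e d f $  — match e
step 4: stack=$ H C  input=d f $  — expand C -> epsilon
step 5: stack=$ H  input=d f $  — expand H -> d f
step 6: stack=$ f d  input=d f $  — match d
step 7: stack=$ f  input=f $  — match f
Accept reached after 7 steps.

7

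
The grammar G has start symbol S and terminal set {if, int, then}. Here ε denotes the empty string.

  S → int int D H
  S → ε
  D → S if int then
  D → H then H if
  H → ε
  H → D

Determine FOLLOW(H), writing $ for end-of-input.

{$, if, then}

FIRST(S): from S→int int D H we get {int}; from S→ε we get {ε}. So FIRST(S) = {ε, int}.
FIRST(D): from D→S if int then we get {if, int}; from D→H then H if we get {if, int, then}. So FIRST(D) = {if, int, then}.
FIRST(H): from H→ε we get {ε}; from H→D we get {if, int, then}. So FIRST(H) = {ε, if, int, then}.
FOLLOW(S) includes $ since S is the start symbol.
FOLLOW(S): in D→S if int then, S is followed by if int then with FIRST {if}. Thus FOLLOW(S) = {$, if}.
FOLLOW(H): in S→int int D H, the suffix after H is empty, so FOLLOW(H) ⊇ FOLLOW(S) = {$, if}; in D→H then H if (occurrence 1), H is followed by then H if with FIRST {then}; in D→H then H if (occurrence 2), H is followed by if with FIRST {if}. Thus FOLLOW(H) = {$, if, then}.
FOLLOW(D): in S→int int D H, D is followed by H with FIRST {ε, if, int, then}; in S→int int D H, the suffix after D is nullable, so FOLLOW(D) ⊇ FOLLOW(S) = {$, if}; in H→D, the suffix after D is empty, so FOLLOW(D) ⊇ FOLLOW(H) = {$, if, then}. Thus FOLLOW(D) = {$, if, int, then}.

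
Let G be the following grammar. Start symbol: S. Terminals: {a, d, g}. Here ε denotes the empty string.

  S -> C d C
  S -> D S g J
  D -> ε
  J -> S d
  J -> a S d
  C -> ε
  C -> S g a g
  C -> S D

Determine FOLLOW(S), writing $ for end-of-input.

{$, d, g}

FIRST(D) = {ε}
FIRST(S) = {d}  (via C d C, D S g J)
FIRST(J) = {a, d}  (via S d)
FIRST(C) = {ε, d}  (via S g a g, S D)
FOLLOW(S) includes $ since S is the start symbol.
FOLLOW(S): in S->D S g J, S is followed by g J with FIRST {g}; in J->S d, S is followed by d with FIRST {d}; in J->a S d, S is followed by d with FIRST {d}; in C->S g a g, S is followed by g a g with FIRST {g}; in C->S D, S is followed by D with FIRST {ε}; in C->S D, the suffix after S is nullable, so FOLLOW(S) ⊇ FOLLOW(C) = {$, d, g}. Thus FOLLOW(S) = {$, d, g}.
FOLLOW(J): in S->D S g J, the suffix after J is empty, so FOLLOW(J) ⊇ FOLLOW(S) = {$, d, g}. Thus FOLLOW(J) = {$, d, g}.
FOLLOW(C): in S->C d C (occurrence 1), C is followed by d C with FIRST {d}; in S->C d C (occurrence 2), the suffix after C is empty, so FOLLOW(C) ⊇ FOLLOW(S) = {$, d, g}. Thus FOLLOW(C) = {$, d, g}.
FOLLOW(D): in S->D S g J, D is followed by S g J with FIRST {d}; in C->S D, the suffix after D is empty, so FOLLOW(D) ⊇ FOLLOW(C) = {$, d, g}. Thus FOLLOW(D) = {$, d, g}.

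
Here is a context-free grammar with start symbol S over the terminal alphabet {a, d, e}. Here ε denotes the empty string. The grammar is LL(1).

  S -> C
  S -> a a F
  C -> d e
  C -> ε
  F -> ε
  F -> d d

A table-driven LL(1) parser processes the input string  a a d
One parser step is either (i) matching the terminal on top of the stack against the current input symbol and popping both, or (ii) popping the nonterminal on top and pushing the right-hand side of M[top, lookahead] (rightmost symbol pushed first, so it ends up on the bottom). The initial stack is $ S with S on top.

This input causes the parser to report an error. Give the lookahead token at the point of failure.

$

     Stack    Input    Action
  1  $ S      a a d $  expand S -> a a F
  2  $ F a a  a a d $  match a
  3  $ F a    a d $    match a
  4  $ F      d $      expand F -> d d
  5  $ d d    d $      match d
  6  $ d      $        error: top is terminal d but lookahead is $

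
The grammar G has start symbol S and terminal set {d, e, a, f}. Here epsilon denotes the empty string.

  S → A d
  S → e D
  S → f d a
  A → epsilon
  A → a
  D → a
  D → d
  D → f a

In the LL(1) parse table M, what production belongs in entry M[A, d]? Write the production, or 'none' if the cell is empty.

FIRST(A): from A→epsilon we get {epsilon}; from A→a we get {a}. So FIRST(A) = {epsilon, a}.
FIRST(D): from D→a we get {a}; from D→d we get {d}; from D→f a we get {f}. So FIRST(D) = {a, d, f}.
FIRST(S): from S→A d we get {a, d}; from S→e D we get {e}; from S→f d a we get {f}. So FIRST(S) = {a, d, e, f}.
FOLLOW(S) includes $ since S is the start symbol.
FOLLOW(A): in S→A d, A is followed by d with FIRST {d}. Thus FOLLOW(A) = {d}.
For A → epsilon: FIRST(epsilon) = {epsilon}, so it goes in M[A, t] for t ∈ {}; since epsilon ∈ FIRST, also for every t ∈ FOLLOW(A) = {d}.
For A → a: FIRST(a) = {a}, so it goes in M[A, t] for t ∈ {a}.

A → epsilon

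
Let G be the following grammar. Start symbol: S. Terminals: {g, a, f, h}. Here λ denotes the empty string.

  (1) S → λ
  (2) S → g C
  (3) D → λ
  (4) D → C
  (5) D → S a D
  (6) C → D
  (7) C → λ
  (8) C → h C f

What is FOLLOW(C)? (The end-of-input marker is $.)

{$, a, f}

FIRST(S): from S→λ we get {λ}; from S→g C we get {g}. So FIRST(S) = {λ, g}.
FIRST(D): from D→λ we get {λ}; from D→C we get {λ, a, g, h}; from D→S a D we get {a, g}. So FIRST(D) = {λ, a, g, h}.
FIRST(C): from C→D we get {λ, a, g, h}; from C→λ we get {λ}; from C→h C f we get {h}. So FIRST(C) = {λ, a, g, h}.
FOLLOW(S) includes $ since S is the start symbol.
FOLLOW(S): in D→S a D, S is followed by a D with FIRST {a}. Thus FOLLOW(S) = {$, a}.
FOLLOW(D): in D→S a D, the suffix after D is empty (adds nothing new); in C→D, the suffix after D is empty, so FOLLOW(D) ⊇ FOLLOW(C) = {$, a, f}. Thus FOLLOW(D) = {$, a, f}.
FOLLOW(C): in S→g C, the suffix after C is empty, so FOLLOW(C) ⊇ FOLLOW(S) = {$, a}; in D→C, the suffix after C is empty, so FOLLOW(C) ⊇ FOLLOW(D) = {$, a, f}; in C→h C f, C is followed by f with FIRST {f}. Thus FOLLOW(C) = {$, a, f}.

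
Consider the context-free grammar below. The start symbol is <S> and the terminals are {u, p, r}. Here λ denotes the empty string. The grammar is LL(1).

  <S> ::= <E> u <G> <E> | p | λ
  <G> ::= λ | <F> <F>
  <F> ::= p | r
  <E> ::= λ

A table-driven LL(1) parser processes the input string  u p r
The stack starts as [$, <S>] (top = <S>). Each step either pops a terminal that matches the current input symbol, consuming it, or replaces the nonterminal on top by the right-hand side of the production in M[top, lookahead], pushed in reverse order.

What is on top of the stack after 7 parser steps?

r

step 1: stack=$ <S>  input=u p r $  — expand <S> ::= <E> u <G> <E>
step 2: stack=$ <E> <G> u <E>  input=u p r $  — expand <E> ::= λ
step 3: stack=$ <E> <G> u  input=u p r $  — match u
step 4: stack=$ <E> <G>  input=p r $  — expand <G> ::= <F> <F>
step 5: stack=$ <E> <F> <F>  input=p r $  — expand <F> ::= p
step 6: stack=$ <E> <F> p  input=p r $  — match p
step 7: stack=$ <E> <F>  input=r $  — expand <F> ::= r
Stack after step 7: $ <E> r (top = r).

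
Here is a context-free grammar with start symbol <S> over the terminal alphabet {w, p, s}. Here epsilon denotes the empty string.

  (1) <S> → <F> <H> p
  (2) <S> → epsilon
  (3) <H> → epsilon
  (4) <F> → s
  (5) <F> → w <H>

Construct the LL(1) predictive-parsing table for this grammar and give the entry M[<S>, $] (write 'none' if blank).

FIRST(<H>) = {epsilon}
FIRST(<F>) = {s, w}
FIRST(<S>) = {epsilon, s, w}  (via <F> <H> p)
FOLLOW(<S>) includes $ since <S> is the start symbol.
FOLLOW(<S>): <S> appears on no right-hand side. Thus FOLLOW(<S>) = {$}.
For <S> → <F> <H> p: FIRST(<F> <H> p) = {s, w}, so it goes in M[<S>, t] for t ∈ {s, w}.
For <S> → epsilon: FIRST(epsilon) = {epsilon}, so it goes in M[<S>, t] for t ∈ {}; since epsilon ∈ FIRST, also for every t ∈ FOLLOW(<S>) = {$}.

<S> → epsilon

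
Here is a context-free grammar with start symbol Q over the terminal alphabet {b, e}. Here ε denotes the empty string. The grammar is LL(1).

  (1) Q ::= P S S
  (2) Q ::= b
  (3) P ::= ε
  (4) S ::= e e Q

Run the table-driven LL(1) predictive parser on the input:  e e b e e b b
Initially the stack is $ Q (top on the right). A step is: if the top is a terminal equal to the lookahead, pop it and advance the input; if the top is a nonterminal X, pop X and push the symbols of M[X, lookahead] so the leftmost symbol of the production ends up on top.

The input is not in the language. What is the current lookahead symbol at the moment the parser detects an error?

step 1: stack=$ Q  input=e e b e e b b $  — expand Q ::= P S S
step 2: stack=$ S S P  input=e e b e e b b $  — expand P ::= ε
step 3: stack=$ S S  input=e e b e e b b $  — expand S ::= e e Q
step 4: stack=$ S Q e e  input=e e b e e b b $  — match e
step 5: stack=$ S Q e  input=e b e e b b $  — match e
step 6: stack=$ S Q  input=b e e b b $  — expand Q ::= b
step 7: stack=$ S b  input=b e e b b $  — match b
step 8: stack=$ S  input=e e b b $  — expand S ::= e e Q
step 9: stack=$ Q e e  input=e e b b $  — match e
step 10: stack=$ Q e  input=e b b $  — match e
step 11: stack=$ Q  input=b b $  — expand Q ::= b
step 12: stack=$ b  input=b b $  — match b
step 13: stack=$  input=b $  — error: stack empty but input remains

b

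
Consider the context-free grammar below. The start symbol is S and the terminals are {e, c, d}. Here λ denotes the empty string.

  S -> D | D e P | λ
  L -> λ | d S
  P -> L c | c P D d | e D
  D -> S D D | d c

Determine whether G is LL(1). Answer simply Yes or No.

FIRST(S) = {λ, d}
FIRST(L) = {λ, d}
FIRST(P) = {c, d, e}
FIRST(D) = {d}
FOLLOW(S) = {$, c, d}
FOLLOW(L) = {c}
FOLLOW(P) = {$, c, d}
FOLLOW(D) = {$, c, d, e}
Cell M[D, d] receives both D -> S D D and D -> d c — the grammar is not LL(1).

No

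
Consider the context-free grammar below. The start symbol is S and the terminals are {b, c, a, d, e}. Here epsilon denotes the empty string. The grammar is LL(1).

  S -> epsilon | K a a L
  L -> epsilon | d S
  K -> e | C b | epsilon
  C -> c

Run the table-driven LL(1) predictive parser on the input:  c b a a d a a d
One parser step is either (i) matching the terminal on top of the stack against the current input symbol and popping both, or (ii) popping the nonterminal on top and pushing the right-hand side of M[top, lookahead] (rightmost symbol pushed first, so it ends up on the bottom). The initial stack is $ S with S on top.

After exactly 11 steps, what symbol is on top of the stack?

step 1: stack=$ S  input=c b a a d a a d $  — expand S -> K a a L
step 2: stack=$ L a a K  input=c b a a d a a d $  — expand K -> C b
step 3: stack=$ L a a b C  input=c b a a d a a d $  — expand C -> c
step 4: stack=$ L a a b c  input=c b a a d a a d $  — match c
step 5: stack=$ L a a b  input=b a a d a a d $  — match b
step 6: stack=$ L a a  input=a a d a a d $  — match a
step 7: stack=$ L a  input=a d a a d $  — match a
step 8: stack=$ L  input=d a a d $  — expand L -> d S
step 9: stack=$ S d  input=d a a d $  — match d
step 10: stack=$ S  input=a a d $  — expand S -> K a a L
step 11: stack=$ L a a K  input=a a d $  — expand K -> epsilon
Stack after step 11: $ L a a (top = a).

a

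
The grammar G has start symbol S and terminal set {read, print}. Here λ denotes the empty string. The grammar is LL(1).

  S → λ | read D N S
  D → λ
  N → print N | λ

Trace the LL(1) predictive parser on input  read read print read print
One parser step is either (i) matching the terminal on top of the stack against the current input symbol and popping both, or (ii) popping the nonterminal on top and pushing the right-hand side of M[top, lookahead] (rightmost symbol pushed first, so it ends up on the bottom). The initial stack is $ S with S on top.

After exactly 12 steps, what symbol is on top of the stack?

D

      Stack         Input                         Action
   1  $ S           read read print read print $  expand S → read D N S
   2  $ S N D read  read read print read print $  match read
   3  $ S N D       read print read print $       expand D → λ
   4  $ S N         read print read print $       expand N → λ
   5  $ S           read print read print $       expand S → read D N S
   6  $ S N D read  read print read print $       match read
   7  $ S N D       print read print $            expand D → λ
   8  $ S N         print read print $            expand N → print N
   9  $ S N print   print read print $            match print
  10  $ S N         read print $                  expand N → λ
  11  $ S           read print $                  expand S → read D N S
  12  $ S N D read  read print $                  match read
Stack after step 12: $ S N D (top = D).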